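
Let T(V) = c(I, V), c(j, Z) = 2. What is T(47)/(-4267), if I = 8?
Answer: -2/4267 ≈ -0.00046871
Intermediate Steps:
T(V) = 2
T(47)/(-4267) = 2/(-4267) = 2*(-1/4267) = -2/4267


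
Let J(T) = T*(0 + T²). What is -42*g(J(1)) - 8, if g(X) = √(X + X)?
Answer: -8 - 42*√2 ≈ -67.397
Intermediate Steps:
J(T) = T³ (J(T) = T*T² = T³)
g(X) = √2*√X (g(X) = √(2*X) = √2*√X)
-42*g(J(1)) - 8 = -42*√2*√(1³) - 8 = -42*√2*√1 - 8 = -42*√2 - 8 = -8 - 42*√2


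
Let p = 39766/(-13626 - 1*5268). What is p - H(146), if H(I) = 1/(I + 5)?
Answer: -3011780/1426497 ≈ -2.1113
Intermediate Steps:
p = -19883/9447 (p = 39766/(-13626 - 5268) = 39766/(-18894) = 39766*(-1/18894) = -19883/9447 ≈ -2.1047)
H(I) = 1/(5 + I)
p - H(146) = -19883/9447 - 1/(5 + 146) = -19883/9447 - 1/151 = -3011780/1426497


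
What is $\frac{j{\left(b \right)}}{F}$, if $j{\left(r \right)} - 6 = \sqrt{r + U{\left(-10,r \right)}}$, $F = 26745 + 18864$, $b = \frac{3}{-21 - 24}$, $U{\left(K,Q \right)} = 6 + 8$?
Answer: $\frac{2}{15203} + \frac{\sqrt{3135}}{684135} \approx 0.0002134$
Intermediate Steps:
$U{\left(K,Q \right)} = 14$
$b = - \frac{1}{15}$ ($b = \frac{3}{-45} = 3 \left(- \frac{1}{45}\right) = - \frac{1}{15} \approx -0.066667$)
$F = 45609$
$j{\left(r \right)} = 6 + \sqrt{14 + r}$ ($j{\left(r \right)} = 6 + \sqrt{r + 14} = 6 + \sqrt{14 + r}$)
$\frac{j{\left(b \right)}}{F} = \frac{6 + \sqrt{14 - \frac{1}{15}}}{45609} = \left(6 + \sqrt{\frac{209}{15}}\right) \frac{1}{45609} = \left(6 + \frac{\sqrt{3135}}{15}\right) \frac{1}{45609} = \frac{2}{15203} + \frac{\sqrt{3135}}{684135}$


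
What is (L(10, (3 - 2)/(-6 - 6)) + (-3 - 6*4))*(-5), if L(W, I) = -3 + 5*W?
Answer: -100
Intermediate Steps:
(L(10, (3 - 2)/(-6 - 6)) + (-3 - 6*4))*(-5) = ((-3 + 5*10) + (-3 - 6*4))*(-5) = ((-3 + 50) + (-3 - 24))*(-5) = (47 - 27)*(-5) = 20*(-5) = -100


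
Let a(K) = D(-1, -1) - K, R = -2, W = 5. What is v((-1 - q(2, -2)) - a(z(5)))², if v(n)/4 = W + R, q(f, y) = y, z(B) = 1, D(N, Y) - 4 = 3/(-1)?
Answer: 144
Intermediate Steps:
D(N, Y) = 1 (D(N, Y) = 4 + 3/(-1) = 4 + 3*(-1) = 4 - 3 = 1)
a(K) = 1 - K
v(n) = 12 (v(n) = 4*(5 - 2) = 4*3 = 12)
v((-1 - q(2, -2)) - a(z(5)))² = 12² = 144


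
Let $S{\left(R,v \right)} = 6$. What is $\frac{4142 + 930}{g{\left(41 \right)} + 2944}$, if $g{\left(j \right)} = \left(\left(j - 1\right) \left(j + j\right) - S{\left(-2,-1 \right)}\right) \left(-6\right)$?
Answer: $- \frac{1268}{4175} \approx -0.30371$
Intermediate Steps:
$g{\left(j \right)} = 36 - 12 j \left(-1 + j\right)$ ($g{\left(j \right)} = \left(\left(j - 1\right) \left(j + j\right) - 6\right) \left(-6\right) = \left(\left(-1 + j\right) 2 j - 6\right) \left(-6\right) = \left(2 j \left(-1 + j\right) - 6\right) \left(-6\right) = \left(-6 + 2 j \left(-1 + j\right)\right) \left(-6\right) = 36 - 12 j \left(-1 + j\right)$)
$\frac{4142 + 930}{g{\left(41 \right)} + 2944} = \frac{4142 + 930}{\left(36 - 12 \cdot 41^{2} + 12 \cdot 41\right) + 2944} = \frac{5072}{\left(36 - 20172 + 492\right) + 2944} = \frac{5072}{-19644 + 2944} = \frac{5072}{-16700} = 5072 \left(- \frac{1}{16700}\right) = - \frac{1268}{4175}$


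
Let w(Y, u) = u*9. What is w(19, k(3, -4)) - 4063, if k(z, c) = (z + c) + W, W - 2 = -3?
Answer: -4081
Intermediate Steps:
W = -1 (W = 2 - 3 = -1)
k(z, c) = -1 + c + z (k(z, c) = (z + c) - 1 = (c + z) - 1 = -1 + c + z)
w(Y, u) = 9*u
w(19, k(3, -4)) - 4063 = 9*(-1 - 4 + 3) - 4063 = 9*(-2) - 4063 = -18 - 4063 = -4081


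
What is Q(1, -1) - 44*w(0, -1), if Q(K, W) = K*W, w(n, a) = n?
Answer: -1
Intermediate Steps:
Q(1, -1) - 44*w(0, -1) = 1*(-1) - 44*0 = -1 + 0 = -1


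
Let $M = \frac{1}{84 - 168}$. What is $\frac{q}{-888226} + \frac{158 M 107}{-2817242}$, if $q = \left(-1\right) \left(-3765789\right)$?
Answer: $- \frac{222788163525509}{52549299446532} \approx -4.2396$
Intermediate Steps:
$M = - \frac{1}{84}$ ($M = \frac{1}{-84} = - \frac{1}{84} \approx -0.011905$)
$q = 3765789$
$\frac{q}{-888226} + \frac{158 M 107}{-2817242} = \frac{3765789}{-888226} + \frac{158 \left(- \frac{1}{84}\right) 107}{-2817242} = 3765789 \left(- \frac{1}{888226}\right) + \left(- \frac{79}{42}\right) 107 \left(- \frac{1}{2817242}\right) = - \frac{3765789}{888226} - - \frac{8453}{118324164} = - \frac{3765789}{888226} + \frac{8453}{118324164} = - \frac{222788163525509}{52549299446532}$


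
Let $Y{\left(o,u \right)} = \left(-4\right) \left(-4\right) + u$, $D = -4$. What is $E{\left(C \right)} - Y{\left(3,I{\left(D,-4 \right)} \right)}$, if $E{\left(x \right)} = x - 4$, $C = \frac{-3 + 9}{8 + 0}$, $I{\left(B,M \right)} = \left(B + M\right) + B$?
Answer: $- \frac{29}{4} \approx -7.25$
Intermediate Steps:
$I{\left(B,M \right)} = M + 2 B$
$C = \frac{3}{4}$ ($C = \frac{6}{8} = 6 \cdot \frac{1}{8} = \frac{3}{4} \approx 0.75$)
$Y{\left(o,u \right)} = 16 + u$
$E{\left(x \right)} = -4 + x$
$E{\left(C \right)} - Y{\left(3,I{\left(D,-4 \right)} \right)} = \left(-4 + \frac{3}{4}\right) - \left(16 + \left(-4 + 2 \left(-4\right)\right)\right) = - \frac{13}{4} - \left(16 - 12\right) = - \frac{13}{4} - 4 = - \frac{29}{4}$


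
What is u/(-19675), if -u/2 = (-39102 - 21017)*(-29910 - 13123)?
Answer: 5174201854/19675 ≈ 2.6298e+5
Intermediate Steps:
u = -5174201854 (u = -2*(-39102 - 21017)*(-29910 - 13123) = -(-120238)*(-43033) = -2*2587100927 = -5174201854)
u/(-19675) = -5174201854/(-19675) = -5174201854*(-1/19675) = 5174201854/19675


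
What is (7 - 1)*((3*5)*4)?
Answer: 360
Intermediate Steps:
(7 - 1)*((3*5)*4) = 6*(15*4) = 6*60 = 360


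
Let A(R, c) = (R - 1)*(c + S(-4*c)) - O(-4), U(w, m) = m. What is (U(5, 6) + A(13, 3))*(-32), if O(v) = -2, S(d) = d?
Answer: 3200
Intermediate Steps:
A(R, c) = 2 - 3*c*(-1 + R) (A(R, c) = (R - 1)*(c - 4*c) - 1*(-2) = (-1 + R)*(-3*c) + 2 = -3*c*(-1 + R) + 2 = 2 - 3*c*(-1 + R))
(U(5, 6) + A(13, 3))*(-32) = (6 + (2 + 3*3 - 3*13*3))*(-32) = (6 + (2 + 9 - 117))*(-32) = (6 - 106)*(-32) = -100*(-32) = 3200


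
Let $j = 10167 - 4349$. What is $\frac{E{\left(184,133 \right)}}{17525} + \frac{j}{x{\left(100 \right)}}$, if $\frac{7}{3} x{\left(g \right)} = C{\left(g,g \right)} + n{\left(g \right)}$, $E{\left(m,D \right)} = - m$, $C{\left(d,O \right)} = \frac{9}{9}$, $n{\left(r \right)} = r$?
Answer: $\frac{713667398}{5310075} \approx 134.4$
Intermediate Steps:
$j = 5818$
$C{\left(d,O \right)} = 1$ ($C{\left(d,O \right)} = 9 \cdot \frac{1}{9} = 1$)
$x{\left(g \right)} = \frac{3}{7} + \frac{3 g}{7}$ ($x{\left(g \right)} = \frac{3 \left(1 + g\right)}{7} = \frac{3}{7} + \frac{3 g}{7}$)
$\frac{E{\left(184,133 \right)}}{17525} + \frac{j}{x{\left(100 \right)}} = \frac{\left(-1\right) 184}{17525} + \frac{5818}{\frac{3}{7} + \frac{3}{7} \cdot 100} = \left(-184\right) \frac{1}{17525} + \frac{5818}{\frac{3}{7} + \frac{300}{7}} = - \frac{184}{17525} + \frac{5818}{\frac{303}{7}} = - \frac{184}{17525} + 5818 \cdot \frac{7}{303} = - \frac{184}{17525} + \frac{40726}{303} = \frac{713667398}{5310075}$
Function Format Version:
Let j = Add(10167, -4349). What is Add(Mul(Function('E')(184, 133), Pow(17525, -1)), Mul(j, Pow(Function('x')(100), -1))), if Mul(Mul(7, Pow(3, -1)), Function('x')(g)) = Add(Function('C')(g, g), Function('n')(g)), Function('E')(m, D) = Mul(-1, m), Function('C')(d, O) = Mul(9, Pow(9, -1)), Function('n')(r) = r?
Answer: Rational(713667398, 5310075) ≈ 134.40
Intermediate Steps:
j = 5818
Function('C')(d, O) = 1 (Function('C')(d, O) = Mul(9, Rational(1, 9)) = 1)
Function('x')(g) = Add(Rational(3, 7), Mul(Rational(3, 7), g)) (Function('x')(g) = Mul(Rational(3, 7), Add(1, g)) = Add(Rational(3, 7), Mul(Rational(3, 7), g)))
Add(Mul(Function('E')(184, 133), Pow(17525, -1)), Mul(j, Pow(Function('x')(100), -1))) = Add(Mul(Mul(-1, 184), Pow(17525, -1)), Mul(5818, Pow(Add(Rational(3, 7), Mul(Rational(3, 7), 100)), -1))) = Add(Mul(-184, Rational(1, 17525)), Mul(5818, Pow(Add(Rational(3, 7), Rational(300, 7)), -1))) = Add(Rational(-184, 17525), Mul(5818, Pow(Rational(303, 7), -1))) = Add(Rational(-184, 17525), Mul(5818, Rational(7, 303))) = Add(Rational(-184, 17525), Rational(40726, 303)) = Rational(713667398, 5310075)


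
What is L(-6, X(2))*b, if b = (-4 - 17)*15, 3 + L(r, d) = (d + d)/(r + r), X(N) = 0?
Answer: 945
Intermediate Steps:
L(r, d) = -3 + d/r (L(r, d) = -3 + (d + d)/(r + r) = -3 + (2*d)/((2*r)) = -3 + (2*d)*(1/(2*r)) = -3 + d/r)
b = -315 (b = -21*15 = -315)
L(-6, X(2))*b = (-3 + 0/(-6))*(-315) = (-3 + 0*(-1/6))*(-315) = (-3 + 0)*(-315) = -3*(-315) = 945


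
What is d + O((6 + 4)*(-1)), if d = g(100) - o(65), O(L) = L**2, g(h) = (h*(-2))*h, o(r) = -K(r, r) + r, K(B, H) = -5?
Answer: -19970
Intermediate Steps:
o(r) = 5 + r (o(r) = -1*(-5) + r = 5 + r)
g(h) = -2*h**2 (g(h) = (-2*h)*h = -2*h**2)
d = -20070 (d = -2*100**2 - (5 + 65) = -2*10000 - 1*70 = -20000 - 70 = -20070)
d + O((6 + 4)*(-1)) = -20070 + ((6 + 4)*(-1))**2 = -20070 + (10*(-1))**2 = -20070 + (-10)**2 = -20070 + 100 = -19970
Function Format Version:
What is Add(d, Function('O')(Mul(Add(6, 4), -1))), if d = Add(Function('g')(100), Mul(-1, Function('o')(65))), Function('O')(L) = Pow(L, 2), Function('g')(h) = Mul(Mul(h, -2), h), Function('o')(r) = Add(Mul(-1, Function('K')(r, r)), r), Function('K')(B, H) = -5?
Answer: -19970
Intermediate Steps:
Function('o')(r) = Add(5, r) (Function('o')(r) = Add(Mul(-1, -5), r) = Add(5, r))
Function('g')(h) = Mul(-2, Pow(h, 2)) (Function('g')(h) = Mul(Mul(-2, h), h) = Mul(-2, Pow(h, 2)))
d = -20070 (d = Add(Mul(-2, Pow(100, 2)), Mul(-1, Add(5, 65))) = Add(Mul(-2, 10000), Mul(-1, 70)) = Add(-20000, -70) = -20070)
Add(d, Function('O')(Mul(Add(6, 4), -1))) = Add(-20070, Pow(Mul(Add(6, 4), -1), 2)) = Add(-20070, Pow(Mul(10, -1), 2)) = Add(-20070, Pow(-10, 2)) = Add(-20070, 100) = -19970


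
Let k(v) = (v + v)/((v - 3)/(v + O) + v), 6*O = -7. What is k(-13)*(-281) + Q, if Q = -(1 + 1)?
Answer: -623028/1009 ≈ -617.47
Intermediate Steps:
O = -7/6 (O = (1/6)*(-7) = -7/6 ≈ -1.1667)
Q = -2 ≈ -2.0000
k(v) = 2*v/(v + (-3 + v)/(-7/6 + v)) (k(v) = (v + v)/((v - 3)/(v - 7/6) + v) = (2*v)/((-3 + v)/(-7/6 + v) + v) = (2*v)/(v + (-3 + v)/(-7/6 + v)) = 2*v/(v + (-3 + v)/(-7/6 + v)))
k(-13)*(-281) + Q = (2*(-13)*(-7 + 6*(-13))/(-18 - 1*(-13) + 6*(-13)**2))*(-281) - 2 = (2*(-13)*(-7 - 78)/(-18 + 13 + 6*169))*(-281) - 2 = (2*(-13)*(-85)/(-18 + 13 + 1014))*(-281) - 2 = (2*(-13)*(-85)/1009)*(-281) - 2 = (2*(-13)*(1/1009)*(-85))*(-281) - 2 = (2210/1009)*(-281) - 2 = -621010/1009 - 2 = -623028/1009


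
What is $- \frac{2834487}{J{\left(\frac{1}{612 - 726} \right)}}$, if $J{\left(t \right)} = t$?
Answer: $323131518$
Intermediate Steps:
$- \frac{2834487}{J{\left(\frac{1}{612 - 726} \right)}} = - \frac{2834487}{\frac{1}{612 - 726}} = - \frac{2834487}{\frac{1}{-114}} = - \frac{2834487}{- \frac{1}{114}} = \left(-2834487\right) \left(-114\right) = 323131518$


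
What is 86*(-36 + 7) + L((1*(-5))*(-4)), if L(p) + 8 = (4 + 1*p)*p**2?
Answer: 7098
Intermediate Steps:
L(p) = -8 + p**2*(4 + p) (L(p) = -8 + (4 + 1*p)*p**2 = -8 + (4 + p)*p**2 = -8 + p**2*(4 + p))
86*(-36 + 7) + L((1*(-5))*(-4)) = 86*(-36 + 7) + (-8 + ((1*(-5))*(-4))**3 + 4*((1*(-5))*(-4))**2) = 86*(-29) + (-8 + (-5*(-4))**3 + 4*(-5*(-4))**2) = -2494 + (-8 + 20**3 + 4*20**2) = -2494 + (-8 + 8000 + 4*400) = -2494 + (-8 + 8000 + 1600) = -2494 + 9592 = 7098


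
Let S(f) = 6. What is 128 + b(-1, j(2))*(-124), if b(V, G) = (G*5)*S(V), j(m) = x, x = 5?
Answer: -18472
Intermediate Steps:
j(m) = 5
b(V, G) = 30*G (b(V, G) = (G*5)*6 = (5*G)*6 = 30*G)
128 + b(-1, j(2))*(-124) = 128 + (30*5)*(-124) = 128 + 150*(-124) = 128 - 18600 = -18472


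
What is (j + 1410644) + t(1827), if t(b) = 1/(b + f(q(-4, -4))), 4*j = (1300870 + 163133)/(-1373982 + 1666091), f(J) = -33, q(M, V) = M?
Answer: 1478479081602157/1048087092 ≈ 1.4106e+6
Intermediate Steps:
j = 1464003/1168436 (j = ((1300870 + 163133)/(-1373982 + 1666091))/4 = (1464003/292109)/4 = (1464003*(1/292109))/4 = (1/4)*(1464003/292109) = 1464003/1168436 ≈ 1.2530)
t(b) = 1/(-33 + b) (t(b) = 1/(b - 33) = 1/(-33 + b))
(j + 1410644) + t(1827) = (1464003/1168436 + 1410644) + 1/(-33 + 1827) = 1648248696787/1168436 + 1/1794 = 1478479081602157/1048087092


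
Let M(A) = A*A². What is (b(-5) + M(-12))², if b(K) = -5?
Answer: 3003289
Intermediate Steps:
M(A) = A³
(b(-5) + M(-12))² = (-5 + (-12)³)² = (-5 - 1728)² = (-1733)² = 3003289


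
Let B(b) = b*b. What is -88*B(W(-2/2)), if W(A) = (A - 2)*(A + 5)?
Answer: -12672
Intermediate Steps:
W(A) = (-2 + A)*(5 + A)
B(b) = b²
-88*B(W(-2/2)) = -88*(-10 + (-2/2)² + 3*(-2/2))² = -88*(-10 + (-2*½)² + 3*(-2*½))² = -88*(-10 + (-1)² + 3*(-1))² = -88*(-10 + 1 - 3)² = -88*(-12)² = -88*144 = -12672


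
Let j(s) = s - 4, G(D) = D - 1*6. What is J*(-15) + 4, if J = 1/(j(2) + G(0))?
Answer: 47/8 ≈ 5.8750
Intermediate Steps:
G(D) = -6 + D (G(D) = D - 6 = -6 + D)
j(s) = -4 + s
J = -⅛ (J = 1/((-4 + 2) + (-6 + 0)) = 1/(-2 - 6) = 1/(-8) = -⅛ ≈ -0.12500)
J*(-15) + 4 = -⅛*(-15) + 4 = 15/8 + 4 = 47/8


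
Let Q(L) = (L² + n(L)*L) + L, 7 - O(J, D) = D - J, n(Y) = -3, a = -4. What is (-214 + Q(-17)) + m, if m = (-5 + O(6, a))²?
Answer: 253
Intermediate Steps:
O(J, D) = 7 + J - D (O(J, D) = 7 - (D - J) = 7 + (J - D) = 7 + J - D)
Q(L) = L² - 2*L (Q(L) = (L² - 3*L) + L = L² - 2*L)
m = 144 (m = (-5 + (7 + 6 - 1*(-4)))² = (-5 + (7 + 6 + 4))² = (-5 + 17)² = 12² = 144)
(-214 + Q(-17)) + m = (-214 - 17*(-2 - 17)) + 144 = (-214 - 17*(-19)) + 144 = (-214 + 323) + 144 = 109 + 144 = 253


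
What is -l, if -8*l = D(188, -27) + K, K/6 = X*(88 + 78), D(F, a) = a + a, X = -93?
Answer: -46341/4 ≈ -11585.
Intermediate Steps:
D(F, a) = 2*a
K = -92628 (K = 6*(-93*(88 + 78)) = 6*(-93*166) = 6*(-15438) = -92628)
l = 46341/4 (l = -(2*(-27) - 92628)/8 = -(-54 - 92628)/8 = -1/8*(-92682) = 46341/4 ≈ 11585.)
-l = -1*46341/4 = -46341/4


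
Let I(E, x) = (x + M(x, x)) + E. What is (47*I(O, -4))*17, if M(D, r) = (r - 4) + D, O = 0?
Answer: -12784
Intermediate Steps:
M(D, r) = -4 + D + r (M(D, r) = (-4 + r) + D = -4 + D + r)
I(E, x) = -4 + E + 3*x (I(E, x) = (x + (-4 + x + x)) + E = (x + (-4 + 2*x)) + E = (-4 + 3*x) + E = -4 + E + 3*x)
(47*I(O, -4))*17 = (47*(-4 + 0 + 3*(-4)))*17 = (47*(-4 + 0 - 12))*17 = (47*(-16))*17 = -752*17 = -12784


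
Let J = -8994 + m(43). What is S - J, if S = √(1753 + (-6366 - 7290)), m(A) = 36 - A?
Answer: 9001 + I*√11903 ≈ 9001.0 + 109.1*I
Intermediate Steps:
S = I*√11903 (S = √(1753 - 13656) = √(-11903) = I*√11903 ≈ 109.1*I)
J = -9001 (J = -8994 + (36 - 1*43) = -8994 + (36 - 43) = -8994 - 7 = -9001)
S - J = I*√11903 - 1*(-9001) = I*√11903 + 9001 = 9001 + I*√11903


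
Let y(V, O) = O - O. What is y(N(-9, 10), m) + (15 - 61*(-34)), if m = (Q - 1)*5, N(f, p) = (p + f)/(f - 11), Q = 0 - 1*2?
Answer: 2089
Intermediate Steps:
Q = -2 (Q = 0 - 2 = -2)
N(f, p) = (f + p)/(-11 + f)
m = -15 (m = (-2 - 1)*5 = -3*5 = -15)
y(V, O) = 0
y(N(-9, 10), m) + (15 - 61*(-34)) = 0 + (15 - 61*(-34)) = 0 + (15 + 2074) = 0 + 2089 = 2089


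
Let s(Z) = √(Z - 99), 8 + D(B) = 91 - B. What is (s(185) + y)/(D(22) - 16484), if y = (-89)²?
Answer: -7921/16423 - √86/16423 ≈ -0.48288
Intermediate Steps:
D(B) = 83 - B (D(B) = -8 + (91 - B) = 83 - B)
y = 7921
s(Z) = √(-99 + Z)
(s(185) + y)/(D(22) - 16484) = (√(-99 + 185) + 7921)/((83 - 1*22) - 16484) = (√86 + 7921)/((83 - 22) - 16484) = (7921 + √86)/(61 - 16484) = (7921 + √86)/(-16423) = (7921 + √86)*(-1/16423) = -7921/16423 - √86/16423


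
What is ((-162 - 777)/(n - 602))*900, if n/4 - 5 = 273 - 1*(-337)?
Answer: -422550/929 ≈ -454.84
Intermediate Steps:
n = 2460 (n = 20 + 4*(273 - 1*(-337)) = 20 + 4*(273 + 337) = 20 + 4*610 = 20 + 2440 = 2460)
((-162 - 777)/(n - 602))*900 = ((-162 - 777)/(2460 - 602))*900 = -939/1858*900 = -422550/929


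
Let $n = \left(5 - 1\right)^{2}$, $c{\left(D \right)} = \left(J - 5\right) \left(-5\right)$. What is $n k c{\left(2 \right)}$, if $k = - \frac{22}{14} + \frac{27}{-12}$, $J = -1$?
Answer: $- \frac{12840}{7} \approx -1834.3$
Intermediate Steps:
$c{\left(D \right)} = 30$ ($c{\left(D \right)} = \left(-1 - 5\right) \left(-5\right) = \left(-6\right) \left(-5\right) = 30$)
$k = - \frac{107}{28}$ ($k = \left(-22\right) \frac{1}{14} + 27 \left(- \frac{1}{12}\right) = - \frac{11}{7} - \frac{9}{4} = - \frac{107}{28} \approx -3.8214$)
$n = 16$ ($n = 4^{2} = 16$)
$n k c{\left(2 \right)} = 16 \left(\left(- \frac{107}{28}\right) 30\right) = 16 \left(- \frac{1605}{14}\right) = - \frac{12840}{7}$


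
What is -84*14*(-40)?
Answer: 47040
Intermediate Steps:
-84*14*(-40) = -1176*(-40) = 47040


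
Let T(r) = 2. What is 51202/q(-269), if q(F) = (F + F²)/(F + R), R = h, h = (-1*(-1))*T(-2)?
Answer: -6835467/36046 ≈ -189.63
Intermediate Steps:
h = 2 (h = -1*(-1)*2 = 1*2 = 2)
R = 2
q(F) = (F + F²)/(2 + F) (q(F) = (F + F²)/(F + 2) = (F + F²)/(2 + F))
51202/q(-269) = 51202/((-269*(1 - 269)/(2 - 269))) = 51202/((-269*(-268)/(-267))) = 51202/((-269*(-1/267)*(-268))) = 51202/(-72092/267) = 51202*(-267/72092) = -6835467/36046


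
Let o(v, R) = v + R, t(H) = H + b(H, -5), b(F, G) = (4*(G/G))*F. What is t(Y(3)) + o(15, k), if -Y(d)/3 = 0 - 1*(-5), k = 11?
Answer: -49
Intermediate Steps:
Y(d) = -15 (Y(d) = -3*(0 - 1*(-5)) = -3*(0 + 5) = -3*5 = -15)
b(F, G) = 4*F (b(F, G) = (4*1)*F = 4*F)
t(H) = 5*H (t(H) = H + 4*H = 5*H)
o(v, R) = R + v
t(Y(3)) + o(15, k) = 5*(-15) + (11 + 15) = -75 + 26 = -49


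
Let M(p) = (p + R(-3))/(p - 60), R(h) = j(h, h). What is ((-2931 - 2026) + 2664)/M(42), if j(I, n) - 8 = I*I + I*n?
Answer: 20637/34 ≈ 606.97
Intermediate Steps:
j(I, n) = 8 + I**2 + I*n (j(I, n) = 8 + (I*I + I*n) = 8 + (I**2 + I*n) = 8 + I**2 + I*n)
R(h) = 8 + 2*h**2 (R(h) = 8 + h**2 + h*h = 8 + h**2 + h**2 = 8 + 2*h**2)
M(p) = (26 + p)/(-60 + p) (M(p) = (p + (8 + 2*(-3)**2))/(p - 60) = (p + (8 + 2*9))/(-60 + p) = (p + (8 + 18))/(-60 + p) = (p + 26)/(-60 + p) = (26 + p)/(-60 + p))
((-2931 - 2026) + 2664)/M(42) = ((-2931 - 2026) + 2664)/(((26 + 42)/(-60 + 42))) = (-4957 + 2664)/((68/(-18))) = -2293/((-1/18*68)) = -2293/(-34/9) = -2293*(-9/34) = 20637/34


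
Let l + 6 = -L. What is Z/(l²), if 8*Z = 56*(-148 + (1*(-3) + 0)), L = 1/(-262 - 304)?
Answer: -48373756/1646575 ≈ -29.378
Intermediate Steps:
L = -1/566 (L = 1/(-566) = -1/566 ≈ -0.0017668)
Z = -1057 (Z = (56*(-148 + (1*(-3) + 0)))/8 = (56*(-148 + (-3 + 0)))/8 = (56*(-148 - 3))/8 = (56*(-151))/8 = (⅛)*(-8456) = -1057)
l = -3395/566 (l = -6 - 1*(-1/566) = -6 + 1/566 = -3395/566 ≈ -5.9982)
Z/(l²) = -1057/((-3395/566)²) = -1057/11526025/320356 = -1057*320356/11526025 = -48373756/1646575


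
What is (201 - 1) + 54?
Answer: 254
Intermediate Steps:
(201 - 1) + 54 = 200 + 54 = 254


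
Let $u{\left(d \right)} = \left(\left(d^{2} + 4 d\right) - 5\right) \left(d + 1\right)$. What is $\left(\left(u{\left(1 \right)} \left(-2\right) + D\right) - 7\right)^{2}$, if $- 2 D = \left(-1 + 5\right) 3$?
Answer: $169$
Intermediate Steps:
$u{\left(d \right)} = \left(1 + d\right) \left(-5 + d^{2} + 4 d\right)$ ($u{\left(d \right)} = \left(-5 + d^{2} + 4 d\right) \left(1 + d\right) = \left(1 + d\right) \left(-5 + d^{2} + 4 d\right)$)
$D = -6$ ($D = - \frac{\left(-1 + 5\right) 3}{2} = - \frac{4 \cdot 3}{2} = \left(- \frac{1}{2}\right) 12 = -6$)
$\left(\left(u{\left(1 \right)} \left(-2\right) + D\right) - 7\right)^{2} = \left(\left(\left(-5 + 1^{3} - 1 + 5 \cdot 1^{2}\right) \left(-2\right) - 6\right) - 7\right)^{2} = \left(\left(\left(-5 + 1 - 1 + 5 \cdot 1\right) \left(-2\right) - 6\right) - 7\right)^{2} = \left(\left(\left(-5 + 1 - 1 + 5\right) \left(-2\right) - 6\right) - 7\right)^{2} = \left(\left(0 \left(-2\right) - 6\right) - 7\right)^{2} = \left(\left(0 - 6\right) - 7\right)^{2} = \left(-6 - 7\right)^{2} = \left(-13\right)^{2} = 169$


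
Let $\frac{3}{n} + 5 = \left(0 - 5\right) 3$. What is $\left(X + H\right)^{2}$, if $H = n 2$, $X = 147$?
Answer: $\frac{2152089}{100} \approx 21521.0$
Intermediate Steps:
$n = - \frac{3}{20}$ ($n = \frac{3}{-5 + \left(0 - 5\right) 3} = \frac{3}{-5 - 15} = \frac{3}{-20} = 3 \left(- \frac{1}{20}\right) = - \frac{3}{20} \approx -0.15$)
$H = - \frac{3}{10}$ ($H = \left(- \frac{3}{20}\right) 2 = - \frac{3}{10} \approx -0.3$)
$\left(X + H\right)^{2} = \left(147 - \frac{3}{10}\right)^{2} = \left(\frac{1467}{10}\right)^{2} = \frac{2152089}{100}$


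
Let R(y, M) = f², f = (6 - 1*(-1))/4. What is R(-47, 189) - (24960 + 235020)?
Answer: -4159631/16 ≈ -2.5998e+5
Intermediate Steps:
f = 7/4 (f = (6 + 1)*(¼) = 7*(¼) = 7/4 ≈ 1.7500)
R(y, M) = 49/16 (R(y, M) = (7/4)² = 49/16)
R(-47, 189) - (24960 + 235020) = 49/16 - (24960 + 235020) = 49/16 - 1*259980 = 49/16 - 259980 = -4159631/16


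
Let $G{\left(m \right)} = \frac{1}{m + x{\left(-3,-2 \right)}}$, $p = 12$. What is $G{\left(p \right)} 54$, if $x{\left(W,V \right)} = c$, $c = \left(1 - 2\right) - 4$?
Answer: $\frac{54}{7} \approx 7.7143$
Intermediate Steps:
$c = -5$ ($c = -1 - 4 = -5$)
$x{\left(W,V \right)} = -5$
$G{\left(m \right)} = \frac{1}{-5 + m}$ ($G{\left(m \right)} = \frac{1}{m - 5} = \frac{1}{-5 + m}$)
$G{\left(p \right)} 54 = \frac{1}{-5 + 12} \cdot 54 = \frac{1}{7} \cdot 54 = \frac{54}{7}$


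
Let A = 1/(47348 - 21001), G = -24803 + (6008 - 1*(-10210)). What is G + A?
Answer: -226188994/26347 ≈ -8585.0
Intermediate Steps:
G = -8585 (G = -24803 + (6008 + 10210) = -24803 + 16218 = -8585)
A = 1/26347 ≈ 3.7955e-5
G + A = -8585 + 1/26347 = -226188994/26347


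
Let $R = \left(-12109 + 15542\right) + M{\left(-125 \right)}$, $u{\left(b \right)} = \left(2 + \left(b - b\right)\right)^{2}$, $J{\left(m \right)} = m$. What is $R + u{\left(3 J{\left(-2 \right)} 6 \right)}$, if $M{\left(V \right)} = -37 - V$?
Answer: $3525$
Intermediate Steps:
$u{\left(b \right)} = 4$ ($u{\left(b \right)} = \left(2 + 0\right)^{2} = 2^{2} = 4$)
$R = 3521$ ($R = \left(-12109 + 15542\right) - -88 = 3433 + \left(-37 + 125\right) = 3433 + 88 = 3521$)
$R + u{\left(3 J{\left(-2 \right)} 6 \right)} = 3521 + 4 = 3525$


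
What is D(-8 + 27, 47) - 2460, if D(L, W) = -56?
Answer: -2516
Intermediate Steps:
D(-8 + 27, 47) - 2460 = -56 - 2460 = -2516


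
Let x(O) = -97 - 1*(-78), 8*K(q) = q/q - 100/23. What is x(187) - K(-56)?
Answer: -3419/184 ≈ -18.582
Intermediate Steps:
K(q) = -77/184 (K(q) = (q/q - 100/23)/8 = (1 - 100*1/23)/8 = (1 - 100/23)/8 = (⅛)*(-77/23) = -77/184)
x(O) = -19 (x(O) = -97 + 78 = -19)
x(187) - K(-56) = -19 - 1*(-77/184) = -19 + 77/184 = -3419/184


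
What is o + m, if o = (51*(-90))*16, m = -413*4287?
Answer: -1843971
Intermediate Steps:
m = -1770531
o = -73440 (o = -4590*16 = -73440)
o + m = -73440 - 1770531 = -1843971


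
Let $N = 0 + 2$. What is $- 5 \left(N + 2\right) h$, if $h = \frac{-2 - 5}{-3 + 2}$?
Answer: $-140$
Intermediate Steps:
$N = 2$
$h = 7$ ($h = - \frac{7}{-1} = \left(-7\right) \left(-1\right) = 7$)
$- 5 \left(N + 2\right) h = - 5 \left(2 + 2\right) 7 = \left(-5\right) 4 \cdot 7 = \left(-20\right) 7 = -140$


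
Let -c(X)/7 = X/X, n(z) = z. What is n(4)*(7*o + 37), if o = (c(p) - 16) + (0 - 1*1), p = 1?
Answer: -524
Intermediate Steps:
c(X) = -7 (c(X) = -7*X/X = -7*1 = -7)
o = -24 (o = (-7 - 16) + (0 - 1*1) = -23 + (0 - 1) = -23 - 1 = -24)
n(4)*(7*o + 37) = 4*(7*(-24) + 37) = 4*(-168 + 37) = 4*(-131) = -524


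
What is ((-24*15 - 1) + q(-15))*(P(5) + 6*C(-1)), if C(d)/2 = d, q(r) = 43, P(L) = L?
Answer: 2226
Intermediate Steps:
C(d) = 2*d
((-24*15 - 1) + q(-15))*(P(5) + 6*C(-1)) = ((-24*15 - 1) + 43)*(5 + 6*(2*(-1))) = ((-360 - 1) + 43)*(5 + 6*(-2)) = (-361 + 43)*(5 - 12) = -318*(-7) = 2226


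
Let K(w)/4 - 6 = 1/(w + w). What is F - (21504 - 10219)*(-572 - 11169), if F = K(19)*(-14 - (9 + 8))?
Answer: 2517432317/19 ≈ 1.3250e+8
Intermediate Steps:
K(w) = 24 + 2/w (K(w) = 24 + 4/(w + w) = 24 + 4/((2*w)) = 24 + 4*(1/(2*w)) = 24 + 2/w)
F = -14198/19 (F = (24 + 2/19)*(-14 - (9 + 8)) = (24 + 2*(1/19))*(-14 - 1*17) = (24 + 2/19)*(-14 - 17) = (458/19)*(-31) = -14198/19 ≈ -747.26)
F - (21504 - 10219)*(-572 - 11169) = -14198/19 - (21504 - 10219)*(-572 - 11169) = -14198/19 - 11285*(-11741) = -14198/19 - 1*(-132497185) = -14198/19 + 132497185 = 2517432317/19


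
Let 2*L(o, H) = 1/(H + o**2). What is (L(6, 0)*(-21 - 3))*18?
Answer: -6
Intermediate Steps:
L(o, H) = 1/(2*(H + o**2))
(L(6, 0)*(-21 - 3))*18 = ((1/(2*(0 + 6**2)))*(-21 - 3))*18 = ((1/(2*(0 + 36)))*(-24))*18 = (((1/2)/36)*(-24))*18 = (((1/2)*(1/36))*(-24))*18 = ((1/72)*(-24))*18 = -1/3*18 = -6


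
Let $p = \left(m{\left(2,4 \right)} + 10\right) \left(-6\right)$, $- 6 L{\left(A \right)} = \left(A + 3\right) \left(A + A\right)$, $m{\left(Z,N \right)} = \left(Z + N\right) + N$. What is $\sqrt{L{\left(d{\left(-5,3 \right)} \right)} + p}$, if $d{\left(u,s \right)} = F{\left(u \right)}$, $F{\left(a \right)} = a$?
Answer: $\frac{i \sqrt{1110}}{3} \approx 11.106 i$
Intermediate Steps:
$m{\left(Z,N \right)} = Z + 2 N$ ($m{\left(Z,N \right)} = \left(N + Z\right) + N = Z + 2 N$)
$d{\left(u,s \right)} = u$
$L{\left(A \right)} = - \frac{A \left(3 + A\right)}{3}$ ($L{\left(A \right)} = - \frac{\left(A + 3\right) \left(A + A\right)}{6} = - \frac{\left(3 + A\right) 2 A}{6} = - \frac{2 A \left(3 + A\right)}{6} = - \frac{A \left(3 + A\right)}{3}$)
$p = -120$ ($p = \left(\left(2 + 2 \cdot 4\right) + 10\right) \left(-6\right) = \left(\left(2 + 8\right) + 10\right) \left(-6\right) = \left(10 + 10\right) \left(-6\right) = 20 \left(-6\right) = -120$)
$\sqrt{L{\left(d{\left(-5,3 \right)} \right)} + p} = \sqrt{\left(- \frac{1}{3}\right) \left(-5\right) \left(3 - 5\right) - 120} = \sqrt{\left(- \frac{1}{3}\right) \left(-5\right) \left(-2\right) - 120} = \sqrt{- \frac{10}{3} - 120} = \sqrt{- \frac{370}{3}} = \frac{i \sqrt{1110}}{3}$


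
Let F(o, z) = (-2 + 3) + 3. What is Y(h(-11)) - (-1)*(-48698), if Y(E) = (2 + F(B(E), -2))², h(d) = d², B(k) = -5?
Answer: -48662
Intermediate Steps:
F(o, z) = 4 (F(o, z) = 1 + 3 = 4)
Y(E) = 36 (Y(E) = (2 + 4)² = 6² = 36)
Y(h(-11)) - (-1)*(-48698) = 36 - (-1)*(-48698) = 36 - 1*48698 = 36 - 48698 = -48662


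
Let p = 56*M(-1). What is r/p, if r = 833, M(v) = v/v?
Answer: 119/8 ≈ 14.875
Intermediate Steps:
M(v) = 1
p = 56 (p = 56*1 = 56)
r/p = 833/56 = 833*(1/56) = 119/8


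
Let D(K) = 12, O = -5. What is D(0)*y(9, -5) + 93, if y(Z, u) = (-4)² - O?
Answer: 345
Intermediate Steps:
y(Z, u) = 21 (y(Z, u) = (-4)² - 1*(-5) = 16 + 5 = 21)
D(0)*y(9, -5) + 93 = 12*21 + 93 = 252 + 93 = 345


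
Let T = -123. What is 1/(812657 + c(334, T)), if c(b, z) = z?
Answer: 1/812534 ≈ 1.2307e-6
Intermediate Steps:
1/(812657 + c(334, T)) = 1/(812657 - 123) = 1/812534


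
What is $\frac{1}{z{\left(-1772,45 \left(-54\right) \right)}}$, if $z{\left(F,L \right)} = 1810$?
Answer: $\frac{1}{1810} \approx 0.00055249$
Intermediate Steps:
$\frac{1}{z{\left(-1772,45 \left(-54\right) \right)}} = \frac{1}{1810}$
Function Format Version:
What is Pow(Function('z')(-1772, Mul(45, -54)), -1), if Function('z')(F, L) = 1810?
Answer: Rational(1, 1810) ≈ 0.00055249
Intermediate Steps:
Pow(Function('z')(-1772, Mul(45, -54)), -1) = Pow(1810, -1) = Rational(1, 1810)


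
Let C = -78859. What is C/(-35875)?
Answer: 78859/35875 ≈ 2.1982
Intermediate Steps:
C/(-35875) = -78859/(-35875) = -78859*(-1/35875) = 78859/35875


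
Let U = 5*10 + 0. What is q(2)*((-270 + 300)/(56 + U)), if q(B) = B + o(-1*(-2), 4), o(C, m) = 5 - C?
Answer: 75/53 ≈ 1.4151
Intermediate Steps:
U = 50 (U = 50 + 0 = 50)
q(B) = 3 + B (q(B) = B + (5 - (-1)*(-2)) = B + (5 - 1*2) = B + (5 - 2) = B + 3 = 3 + B)
q(2)*((-270 + 300)/(56 + U)) = (3 + 2)*((-270 + 300)/(56 + 50)) = 5*(30/106) = 5*(30*(1/106)) = 5*(15/53) = 75/53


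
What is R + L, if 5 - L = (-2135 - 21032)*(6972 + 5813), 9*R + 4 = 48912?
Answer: 2665759808/9 ≈ 2.9620e+8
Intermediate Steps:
R = 48908/9 (R = -4/9 + (⅑)*48912 = -4/9 + 16304/3 = 48908/9 ≈ 5434.2)
L = 296190100 (L = 5 - (-2135 - 21032)*(6972 + 5813) = 5 - (-23167)*12785 = 5 - 1*(-296190095) = 5 + 296190095 = 296190100)
R + L = 48908/9 + 296190100 = 2665759808/9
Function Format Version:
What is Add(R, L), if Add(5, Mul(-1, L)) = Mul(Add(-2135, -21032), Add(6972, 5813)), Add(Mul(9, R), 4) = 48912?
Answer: Rational(2665759808, 9) ≈ 2.9620e+8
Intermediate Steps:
R = Rational(48908, 9) (R = Add(Rational(-4, 9), Mul(Rational(1, 9), 48912)) = Add(Rational(-4, 9), Rational(16304, 3)) = Rational(48908, 9) ≈ 5434.2)
L = 296190100 (L = Add(5, Mul(-1, Mul(Add(-2135, -21032), Add(6972, 5813)))) = Add(5, Mul(-1, Mul(-23167, 12785))) = Add(5, Mul(-1, -296190095)) = Add(5, 296190095) = 296190100)
Add(R, L) = Add(Rational(48908, 9), 296190100) = Rational(2665759808, 9)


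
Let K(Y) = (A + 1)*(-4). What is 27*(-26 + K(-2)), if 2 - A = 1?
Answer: -918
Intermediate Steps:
A = 1 (A = 2 - 1*1 = 2 - 1 = 1)
K(Y) = -8 (K(Y) = (1 + 1)*(-4) = 2*(-4) = -8)
27*(-26 + K(-2)) = 27*(-26 - 8) = 27*(-34) = -918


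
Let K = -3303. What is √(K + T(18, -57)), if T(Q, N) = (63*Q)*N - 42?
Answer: I*√67983 ≈ 260.74*I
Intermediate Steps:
T(Q, N) = -42 + 63*N*Q (T(Q, N) = 63*N*Q - 42 = -42 + 63*N*Q)
√(K + T(18, -57)) = √(-3303 + (-42 + 63*(-57)*18)) = √(-3303 + (-42 - 64638)) = √(-3303 - 64680) = √(-67983) = I*√67983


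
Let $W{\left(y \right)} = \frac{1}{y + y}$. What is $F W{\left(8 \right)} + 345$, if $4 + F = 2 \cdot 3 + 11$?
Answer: $\frac{5533}{16} \approx 345.81$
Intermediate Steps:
$F = 13$ ($F = -4 + \left(2 \cdot 3 + 11\right) = -4 + \left(6 + 11\right) = -4 + 17 = 13$)
$W{\left(y \right)} = \frac{1}{2 y}$
$F W{\left(8 \right)} + 345 = 13 \frac{1}{2 \cdot 8} + 345 = 13 \cdot \frac{1}{2} \cdot \frac{1}{8} + 345 = 13 \cdot \frac{1}{16} + 345 = \frac{13}{16} + 345 = \frac{5533}{16}$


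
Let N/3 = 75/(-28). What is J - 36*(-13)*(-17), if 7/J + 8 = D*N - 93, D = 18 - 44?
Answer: -12021418/1511 ≈ -7955.9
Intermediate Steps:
D = -26
N = -225/28 (N = 3*(75/(-28)) = 3*(75*(-1/28)) = 3*(-75/28) = -225/28 ≈ -8.0357)
J = 98/1511 (J = 7/(-8 + (-26*(-225/28) - 93)) = 7/(-8 + (2925/14 - 93)) = 7/(-8 + 1623/14) = 7/(1511/14) = 7*(14/1511) = 98/1511 ≈ 0.064858)
J - 36*(-13)*(-17) = 98/1511 - 36*(-13)*(-17) = 98/1511 + 468*(-17) = 98/1511 - 7956 = -12021418/1511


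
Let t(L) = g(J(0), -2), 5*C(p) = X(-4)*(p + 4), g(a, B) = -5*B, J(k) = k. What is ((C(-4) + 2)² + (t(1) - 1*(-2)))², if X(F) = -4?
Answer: 256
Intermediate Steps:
C(p) = -16/5 - 4*p/5 (C(p) = (-4*(p + 4))/5 = (-4*(4 + p))/5 = (-16 - 4*p)/5 = -16/5 - 4*p/5)
t(L) = 10 (t(L) = -5*(-2) = 10)
((C(-4) + 2)² + (t(1) - 1*(-2)))² = (((-16/5 - ⅘*(-4)) + 2)² + (10 - 1*(-2)))² = (((-16/5 + 16/5) + 2)² + (10 + 2))² = ((0 + 2)² + 12)² = (2² + 12)² = (4 + 12)² = 16² = 256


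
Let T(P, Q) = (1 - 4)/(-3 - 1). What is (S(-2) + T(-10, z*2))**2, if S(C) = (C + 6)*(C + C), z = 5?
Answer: 3721/16 ≈ 232.56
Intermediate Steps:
T(P, Q) = 3/4 (T(P, Q) = -3/(-4) = -3*(-1/4) = 3/4)
S(C) = 2*C*(6 + C) (S(C) = (6 + C)*(2*C) = 2*C*(6 + C))
(S(-2) + T(-10, z*2))**2 = (2*(-2)*(6 - 2) + 3/4)**2 = (2*(-2)*4 + 3/4)**2 = (-16 + 3/4)**2 = (-61/4)**2 = 3721/16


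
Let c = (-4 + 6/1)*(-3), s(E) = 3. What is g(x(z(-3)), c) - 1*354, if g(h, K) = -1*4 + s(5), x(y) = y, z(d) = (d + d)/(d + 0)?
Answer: -355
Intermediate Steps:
z(d) = 2 (z(d) = (2*d)/d = 2)
c = -6 (c = (-4 + 6*1)*(-3) = (-4 + 6)*(-3) = 2*(-3) = -6)
g(h, K) = -1 (g(h, K) = -1*4 + 3 = -4 + 3 = -1)
g(x(z(-3)), c) - 1*354 = -1 - 1*354 = -1 - 354 = -355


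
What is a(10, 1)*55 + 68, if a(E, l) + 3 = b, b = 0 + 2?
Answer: 13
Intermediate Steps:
b = 2
a(E, l) = -1 (a(E, l) = -3 + 2 = -1)
a(10, 1)*55 + 68 = -1*55 + 68 = -55 + 68 = 13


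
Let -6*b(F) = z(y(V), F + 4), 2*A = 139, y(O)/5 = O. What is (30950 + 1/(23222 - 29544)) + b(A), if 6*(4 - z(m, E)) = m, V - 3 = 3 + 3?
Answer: 1174017521/37932 ≈ 30951.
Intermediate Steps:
V = 9 (V = 3 + (3 + 3) = 3 + 6 = 9)
y(O) = 5*O
z(m, E) = 4 - m/6
A = 139/2 (A = (½)*139 = 139/2 ≈ 69.500)
b(F) = 7/12 (b(F) = -(4 - 5*9/6)/6 = -(4 - ⅙*45)/6 = -(4 - 15/2)/6 = -⅙*(-7/2) = 7/12)
(30950 + 1/(23222 - 29544)) + b(A) = (30950 + 1/(23222 - 29544)) + 7/12 = (30950 + 1/(-6322)) + 7/12 = (30950 - 1/6322) + 7/12 = 195665899/6322 + 7/12 = 1174017521/37932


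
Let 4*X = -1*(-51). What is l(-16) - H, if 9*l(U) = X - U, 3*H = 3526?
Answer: -42197/36 ≈ -1172.1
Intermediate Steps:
H = 3526/3 (H = (1/3)*3526 = 3526/3 ≈ 1175.3)
X = 51/4 (X = (-1*(-51))/4 = (1/4)*51 = 51/4 ≈ 12.750)
l(U) = 17/12 - U/9 (l(U) = (51/4 - U)/9 = 17/12 - U/9)
l(-16) - H = (17/12 - 1/9*(-16)) - 1*3526/3 = (17/12 + 16/9) - 3526/3 = 115/36 - 3526/3 = -42197/36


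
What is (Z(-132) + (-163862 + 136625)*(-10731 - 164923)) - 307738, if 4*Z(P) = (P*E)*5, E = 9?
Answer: 4783978775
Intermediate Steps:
Z(P) = 45*P/4 (Z(P) = ((P*9)*5)/4 = ((9*P)*5)/4 = (45*P)/4 = 45*P/4)
(Z(-132) + (-163862 + 136625)*(-10731 - 164923)) - 307738 = ((45/4)*(-132) + (-163862 + 136625)*(-10731 - 164923)) - 307738 = (-1485 - 27237*(-175654)) - 307738 = (-1485 + 4784287998) - 307738 = 4784286513 - 307738 = 4783978775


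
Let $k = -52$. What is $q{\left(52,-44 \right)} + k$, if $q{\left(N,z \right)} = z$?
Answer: $-96$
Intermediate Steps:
$q{\left(52,-44 \right)} + k = -44 - 52 = -96$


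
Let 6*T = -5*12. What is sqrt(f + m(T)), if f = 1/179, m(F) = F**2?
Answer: 9*sqrt(39559)/179 ≈ 10.000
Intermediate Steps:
T = -10 (T = (-5*12)/6 = (1/6)*(-60) = -10)
f = 1/179 ≈ 0.0055866
sqrt(f + m(T)) = sqrt(1/179 + (-10)**2) = sqrt(1/179 + 100) = sqrt(17901/179) = 9*sqrt(39559)/179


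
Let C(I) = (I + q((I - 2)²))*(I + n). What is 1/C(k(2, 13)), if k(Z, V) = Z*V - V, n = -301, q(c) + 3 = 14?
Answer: -1/6912 ≈ -0.00014468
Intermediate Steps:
q(c) = 11 (q(c) = -3 + 14 = 11)
k(Z, V) = -V + V*Z (k(Z, V) = V*Z - V = -V + V*Z)
C(I) = (-301 + I)*(11 + I) (C(I) = (I + 11)*(I - 301) = (11 + I)*(-301 + I) = (-301 + I)*(11 + I))
1/C(k(2, 13)) = 1/(-3311 + (13*(-1 + 2))² - 3770*(-1 + 2)) = 1/(-3311 + (13*1)² - 3770) = 1/(-3311 + 13² - 290*13) = 1/(-3311 + 169 - 3770) = 1/(-6912) = -1/6912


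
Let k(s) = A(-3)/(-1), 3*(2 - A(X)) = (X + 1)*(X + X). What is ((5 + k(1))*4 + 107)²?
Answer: 18225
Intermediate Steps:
A(X) = 2 - 2*X*(1 + X)/3 (A(X) = 2 - (X + 1)*(X + X)/3 = 2 - (1 + X)*2*X/3 = 2 - 2*X*(1 + X)/3)
k(s) = 2 (k(s) = (2 - ⅔*(-3) - ⅔*(-3)²)/(-1) = (2 + 2 - ⅔*9)*(-1) = (2 + 2 - 6)*(-1) = -2*(-1) = 2)
((5 + k(1))*4 + 107)² = ((5 + 2)*4 + 107)² = (7*4 + 107)² = (28 + 107)² = 135² = 18225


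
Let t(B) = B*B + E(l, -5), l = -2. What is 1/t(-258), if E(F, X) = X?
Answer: 1/66559 ≈ 1.5024e-5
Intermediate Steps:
t(B) = -5 + B² (t(B) = B*B - 5 = B² - 5 = -5 + B²)
1/t(-258) = 1/(-5 + (-258)²) = 1/(-5 + 66564) = 1/66559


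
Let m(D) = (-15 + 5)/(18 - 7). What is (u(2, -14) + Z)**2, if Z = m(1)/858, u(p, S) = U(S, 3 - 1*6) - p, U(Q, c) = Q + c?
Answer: 8039991556/22268961 ≈ 361.04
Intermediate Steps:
m(D) = -10/11
u(p, S) = -3 + S - p (u(p, S) = (S + (3 - 1*6)) - p = (S + (3 - 6)) - p = (S - 3) - p = (-3 + S) - p = -3 + S - p)
Z = -5/4719 (Z = -10/11/858 = -10/11*1/858 = -5/4719 ≈ -0.0010595)
(u(2, -14) + Z)**2 = ((-3 - 14 - 1*2) - 5/4719)**2 = ((-3 - 14 - 2) - 5/4719)**2 = (-19 - 5/4719)**2 = (-89666/4719)**2 = 8039991556/22268961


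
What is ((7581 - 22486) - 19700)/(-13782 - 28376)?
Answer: 34605/42158 ≈ 0.82084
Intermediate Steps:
((7581 - 22486) - 19700)/(-13782 - 28376) = (-14905 - 19700)/(-42158) = -34605*(-1/42158) = 34605/42158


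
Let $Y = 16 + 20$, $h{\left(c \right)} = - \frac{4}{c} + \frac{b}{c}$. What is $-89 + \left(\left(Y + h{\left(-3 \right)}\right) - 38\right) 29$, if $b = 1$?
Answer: $-118$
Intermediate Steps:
$h{\left(c \right)} = - \frac{3}{c}$ ($h{\left(c \right)} = - \frac{4}{c} + 1 \frac{1}{c} = - \frac{4}{c} + \frac{1}{c} = - \frac{3}{c}$)
$Y = 36$
$-89 + \left(\left(Y + h{\left(-3 \right)}\right) - 38\right) 29 = -89 + \left(\left(36 - \frac{3}{-3}\right) - 38\right) 29 = -89 + \left(\left(36 - -1\right) - 38\right) 29 = -89 + \left(\left(36 + 1\right) - 38\right) 29 = -89 + \left(37 - 38\right) 29 = -89 - 29 = -118$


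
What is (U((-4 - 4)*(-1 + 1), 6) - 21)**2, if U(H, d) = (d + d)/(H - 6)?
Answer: 529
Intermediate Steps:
U(H, d) = 2*d/(-6 + H) (U(H, d) = (2*d)/(-6 + H) = 2*d/(-6 + H))
(U((-4 - 4)*(-1 + 1), 6) - 21)**2 = (2*6/(-6 + (-4 - 4)*(-1 + 1)) - 21)**2 = (2*6/(-6 - 8*0) - 21)**2 = (2*6/(-6 + 0) - 21)**2 = (2*6/(-6) - 21)**2 = (2*6*(-1/6) - 21)**2 = (-2 - 21)**2 = (-23)**2 = 529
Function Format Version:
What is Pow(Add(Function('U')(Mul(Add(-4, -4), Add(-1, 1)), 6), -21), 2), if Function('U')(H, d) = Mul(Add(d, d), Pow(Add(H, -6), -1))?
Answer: 529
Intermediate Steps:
Function('U')(H, d) = Mul(2, d, Pow(Add(-6, H), -1)) (Function('U')(H, d) = Mul(Mul(2, d), Pow(Add(-6, H), -1)) = Mul(2, d, Pow(Add(-6, H), -1)))
Pow(Add(Function('U')(Mul(Add(-4, -4), Add(-1, 1)), 6), -21), 2) = Pow(Add(Mul(2, 6, Pow(Add(-6, Mul(Add(-4, -4), Add(-1, 1))), -1)), -21), 2) = Pow(Add(Mul(2, 6, Pow(Add(-6, Mul(-8, 0)), -1)), -21), 2) = Pow(Add(Mul(2, 6, Pow(Add(-6, 0), -1)), -21), 2) = Pow(Add(Mul(2, 6, Pow(-6, -1)), -21), 2) = Pow(Add(Mul(2, 6, Rational(-1, 6)), -21), 2) = Pow(Add(-2, -21), 2) = Pow(-23, 2) = 529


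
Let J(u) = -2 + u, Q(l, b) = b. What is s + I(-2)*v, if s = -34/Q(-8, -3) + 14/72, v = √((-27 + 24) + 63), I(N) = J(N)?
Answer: 415/36 - 8*√15 ≈ -19.456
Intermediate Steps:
I(N) = -2 + N
v = 2*√15 (v = √(-3 + 63) = √60 = 2*√15 ≈ 7.7460)
s = 415/36 (s = -34/(-3) + 14/72 = -34*(-⅓) + 14*(1/72) = 34/3 + 7/36 = 415/36 ≈ 11.528)
s + I(-2)*v = 415/36 + (-2 - 2)*(2*√15) = 415/36 - 8*√15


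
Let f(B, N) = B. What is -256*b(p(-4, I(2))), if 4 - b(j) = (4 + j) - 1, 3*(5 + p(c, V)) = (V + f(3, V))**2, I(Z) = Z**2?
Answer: 7936/3 ≈ 2645.3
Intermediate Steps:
p(c, V) = -5 + (3 + V)**2/3 (p(c, V) = -5 + (V + 3)**2/3 = -5 + (3 + V)**2/3)
b(j) = 1 - j (b(j) = 4 - ((4 + j) - 1) = 4 - (3 + j) = 4 + (-3 - j) = 1 - j)
-256*b(p(-4, I(2))) = -256*(1 - (-5 + (3 + 2**2)**2/3)) = -256*(1 - (-5 + (3 + 4)**2/3)) = -256*(1 - (-5 + (1/3)*7**2)) = -256*(1 - (-5 + (1/3)*49)) = -256*(1 - (-5 + 49/3)) = -256*(1 - 1*34/3) = -256*(1 - 34/3) = -256*(-31/3) = 7936/3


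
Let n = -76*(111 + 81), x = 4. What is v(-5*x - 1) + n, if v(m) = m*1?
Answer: -14613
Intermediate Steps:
v(m) = m
n = -14592 (n = -76*192 = -14592)
v(-5*x - 1) + n = (-5*4 - 1) - 14592 = (-20 - 1) - 14592 = -21 - 14592 = -14613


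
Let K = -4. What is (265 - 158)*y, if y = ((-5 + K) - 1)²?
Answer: 10700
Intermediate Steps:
y = 100 (y = ((-5 - 4) - 1)² = (-9 - 1)² = (-10)² = 100)
(265 - 158)*y = (265 - 158)*100 = 107*100 = 10700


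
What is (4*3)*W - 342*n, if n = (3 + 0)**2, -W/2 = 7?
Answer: -3246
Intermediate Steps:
W = -14 (W = -2*7 = -14)
n = 9 (n = 3**2 = 9)
(4*3)*W - 342*n = (4*3)*(-14) - 342*9 = 12*(-14) - 3078 = -168 - 3078 = -3246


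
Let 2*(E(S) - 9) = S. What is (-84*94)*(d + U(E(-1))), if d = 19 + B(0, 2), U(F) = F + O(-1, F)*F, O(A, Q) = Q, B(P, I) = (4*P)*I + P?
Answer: -787626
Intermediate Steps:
B(P, I) = P + 4*I*P (B(P, I) = 4*I*P + P = P + 4*I*P)
E(S) = 9 + S/2
U(F) = F + F**2 (U(F) = F + F*F = F + F**2)
d = 19 (d = 19 + 0*(1 + 4*2) = 19 + 0*(1 + 8) = 19 + 0*9 = 19 + 0 = 19)
(-84*94)*(d + U(E(-1))) = (-84*94)*(19 + (9 + (1/2)*(-1))*(1 + (9 + (1/2)*(-1)))) = -7896*(19 + (9 - 1/2)*(1 + (9 - 1/2))) = -7896*(19 + 17*(1 + 17/2)/2) = -7896*(19 + (17/2)*(19/2)) = -7896*(19 + 323/4) = -7896*399/4 = -787626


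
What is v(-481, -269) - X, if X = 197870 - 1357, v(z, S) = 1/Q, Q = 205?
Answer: -40285164/205 ≈ -1.9651e+5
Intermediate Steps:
v(z, S) = 1/205
X = 196513
v(-481, -269) - X = 1/205 - 1*196513 = 1/205 - 196513 = -40285164/205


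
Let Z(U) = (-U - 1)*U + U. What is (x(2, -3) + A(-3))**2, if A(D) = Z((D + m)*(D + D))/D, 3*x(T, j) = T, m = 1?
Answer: 21316/9 ≈ 2368.4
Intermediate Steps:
x(T, j) = T/3
Z(U) = U + U*(-1 - U) (Z(U) = (-1 - U)*U + U = U*(-1 - U) + U = U + U*(-1 - U))
A(D) = -4*D*(1 + D)**2 (A(D) = (-((D + 1)*(D + D))**2)/D = (-((1 + D)*(2*D))**2)/D = (-(2*D*(1 + D))**2)/D = (-4*D**2*(1 + D)**2)/D = -4*D*(1 + D)**2)
(x(2, -3) + A(-3))**2 = ((1/3)*2 - 4*(-3)*(1 - 3)**2)**2 = (2/3 - 4*(-3)*(-2)**2)**2 = (2/3 - 4*(-3)*4)**2 = (2/3 + 48)**2 = (146/3)**2 = 21316/9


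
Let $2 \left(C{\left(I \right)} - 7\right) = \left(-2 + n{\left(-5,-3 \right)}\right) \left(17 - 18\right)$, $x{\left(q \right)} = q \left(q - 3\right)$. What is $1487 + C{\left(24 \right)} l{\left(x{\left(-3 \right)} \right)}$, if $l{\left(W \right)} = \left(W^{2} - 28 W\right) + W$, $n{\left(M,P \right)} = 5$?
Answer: $596$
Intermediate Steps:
$x{\left(q \right)} = q \left(-3 + q\right)$
$C{\left(I \right)} = \frac{11}{2}$ ($C{\left(I \right)} = 7 + \frac{\left(-2 + 5\right) \left(17 - 18\right)}{2} = 7 + \frac{3 \left(-1\right)}{2} = 7 + \frac{1}{2} \left(-3\right) = 7 - \frac{3}{2} = \frac{11}{2}$)
$l{\left(W \right)} = W^{2} - 27 W$
$1487 + C{\left(24 \right)} l{\left(x{\left(-3 \right)} \right)} = 1487 + \frac{11 - 3 \left(-3 - 3\right) \left(-27 - 3 \left(-3 - 3\right)\right)}{2} = 1487 + \frac{11 \left(-3\right) \left(-6\right) \left(-27 - -18\right)}{2} = 1487 + \frac{11 \cdot 18 \left(-27 + 18\right)}{2} = 1487 + \frac{11 \cdot 18 \left(-9\right)}{2} = 1487 + \frac{11}{2} \left(-162\right) = 1487 - 891 = 596$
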